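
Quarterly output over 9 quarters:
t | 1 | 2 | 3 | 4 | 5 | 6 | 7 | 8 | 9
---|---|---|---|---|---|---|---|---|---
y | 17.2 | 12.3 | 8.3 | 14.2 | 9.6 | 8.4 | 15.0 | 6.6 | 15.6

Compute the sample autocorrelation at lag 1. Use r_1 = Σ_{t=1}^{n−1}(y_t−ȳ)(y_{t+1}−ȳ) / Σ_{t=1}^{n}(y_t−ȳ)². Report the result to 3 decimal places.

Mean ȳ = (17.2 + 12.3 + 8.3 + 14.2 + 9.6 + 8.4 + 15.0 + 6.6 + 15.6)/9 = 11.9111
Numerator Σ_{t=1}^{8}(y_t−ȳ)(y_{t+1}−ȳ) = -51.6312
Denominator Σ(y_t−ȳ)² = 115.4289
r_1 = -51.6312 / 115.4289 = -0.447

-0.447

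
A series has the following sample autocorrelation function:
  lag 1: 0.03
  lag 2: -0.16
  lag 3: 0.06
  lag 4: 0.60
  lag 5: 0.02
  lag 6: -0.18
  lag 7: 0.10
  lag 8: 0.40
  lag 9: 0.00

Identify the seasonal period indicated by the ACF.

4

The largest autocorrelation is r_4 = 0.60, with a weaker echo at lag 8 (0.40); the remaining lags stay at or below 0.10.
The dominant spike at lag 4 indicates a seasonal period of 4.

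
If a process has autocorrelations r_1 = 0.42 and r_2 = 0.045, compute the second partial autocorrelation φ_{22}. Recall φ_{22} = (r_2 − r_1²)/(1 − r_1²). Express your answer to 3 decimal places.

φ_{22} = (r_2 − r_1²) / (1 − r_1²)
r_1² = (0.42)² = 0.1764
Numerator = 0.045 − 0.1764 = -0.1314; denominator = 1 − 0.1764 = 0.8236
φ_{22} = -0.1314 / 0.8236 = -0.160

-0.160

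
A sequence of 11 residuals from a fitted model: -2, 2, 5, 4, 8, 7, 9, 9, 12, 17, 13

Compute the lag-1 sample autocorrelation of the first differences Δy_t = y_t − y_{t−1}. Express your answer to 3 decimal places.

First differences Δy: 4, 3, -1, 4, -1, 2, 0, 3, 5, -4
Mean of differences = 1.5000
Numerator Σ(Δy_t−Δȳ)(Δy_{t+1}−Δȳ) = -30.7500
Denominator Σ(Δy_t−Δȳ)² = 74.5000
r_1(Δy) = -30.7500 / 74.5000 = -0.413

-0.413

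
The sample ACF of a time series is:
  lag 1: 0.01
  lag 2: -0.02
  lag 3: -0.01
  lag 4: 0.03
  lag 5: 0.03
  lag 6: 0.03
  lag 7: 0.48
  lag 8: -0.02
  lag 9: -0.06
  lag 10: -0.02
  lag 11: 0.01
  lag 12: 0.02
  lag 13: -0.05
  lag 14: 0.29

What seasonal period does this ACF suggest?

The largest autocorrelation is r_7 = 0.48, with a weaker echo at lag 14 (0.29); the remaining lags stay at or below 0.03.
The dominant spike at lag 7 indicates a seasonal period of 7.

7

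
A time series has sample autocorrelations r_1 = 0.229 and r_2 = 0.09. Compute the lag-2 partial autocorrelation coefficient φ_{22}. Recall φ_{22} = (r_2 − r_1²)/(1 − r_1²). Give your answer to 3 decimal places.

0.040

φ_{22} = (r_2 − r_1²) / (1 − r_1²)
r_1² = (0.229)² = 0.052441
Numerator = 0.09 − 0.0524 = 0.0376; denominator = 1 − 0.0524 = 0.9476
φ_{22} = 0.0376 / 0.9476 = 0.040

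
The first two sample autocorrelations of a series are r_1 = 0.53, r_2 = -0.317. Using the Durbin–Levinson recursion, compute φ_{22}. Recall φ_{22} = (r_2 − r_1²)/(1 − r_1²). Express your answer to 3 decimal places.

φ_{22} = (r_2 − r_1²) / (1 − r_1²)
r_1² = (0.53)² = 0.2809
Numerator = -0.317 − 0.2809 = -0.5979; denominator = 1 − 0.2809 = 0.7191
φ_{22} = -0.5979 / 0.7191 = -0.831

-0.831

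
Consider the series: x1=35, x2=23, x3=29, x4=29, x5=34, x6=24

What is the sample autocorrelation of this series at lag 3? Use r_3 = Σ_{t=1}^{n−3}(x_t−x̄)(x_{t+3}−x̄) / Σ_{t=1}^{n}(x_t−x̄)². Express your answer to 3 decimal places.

Mean x̄ = (35 + 23 + 29 + 29 + 34 + 24)/6 = 29.0000
Deviations from mean: 6.0000, -6.0000, 0.0000, 0.0000, 5.0000, -5.0000
Σ(x_t−x̄)(x_{t+3}−x̄) = (0.0000) + (-30.0000) + (0.0000) = -30.0000
Denominator Σ(x_t−x̄)² = 122.0000
r_3 = -30.0000 / 122.0000 = -0.246

-0.246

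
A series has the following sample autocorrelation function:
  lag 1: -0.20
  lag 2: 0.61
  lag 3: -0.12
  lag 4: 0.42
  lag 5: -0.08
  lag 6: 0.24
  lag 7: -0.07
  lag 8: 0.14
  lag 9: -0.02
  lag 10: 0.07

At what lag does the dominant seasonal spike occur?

2

The largest autocorrelation is r_2 = 0.61, with weaker echoes at lags 4 (0.42) and 6 (0.24); the remaining lags stay at or below 0.14.
The dominant spike at lag 2 indicates a seasonal period of 2.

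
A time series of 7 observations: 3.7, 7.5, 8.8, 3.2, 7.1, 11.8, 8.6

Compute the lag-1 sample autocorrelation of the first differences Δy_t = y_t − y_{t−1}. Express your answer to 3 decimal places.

-0.275

First differences Δy: 3.8, 1.3, -5.6, 3.9, 4.7, -3.2
Mean of differences = 0.8167
Numerator Σ(Δy_t−Δȳ)(Δy_{t+1}−Δȳ) = -25.0686
Denominator Σ(Δy_t−Δȳ)² = 91.0283
r_1(Δy) = -25.0686 / 91.0283 = -0.275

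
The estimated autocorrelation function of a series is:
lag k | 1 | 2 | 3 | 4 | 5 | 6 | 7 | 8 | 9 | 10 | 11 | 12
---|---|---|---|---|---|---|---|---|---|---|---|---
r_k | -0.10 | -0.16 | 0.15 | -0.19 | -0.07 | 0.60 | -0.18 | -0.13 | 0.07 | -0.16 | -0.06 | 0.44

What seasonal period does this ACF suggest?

The largest autocorrelation is r_6 = 0.60, with a weaker echo at lag 12 (0.44); the remaining lags stay at or below 0.15.
The dominant spike at lag 6 indicates a seasonal period of 6.

6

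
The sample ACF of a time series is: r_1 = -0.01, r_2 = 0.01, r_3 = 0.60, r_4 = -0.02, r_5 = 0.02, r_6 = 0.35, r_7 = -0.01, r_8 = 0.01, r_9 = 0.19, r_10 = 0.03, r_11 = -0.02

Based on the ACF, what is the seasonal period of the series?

3

The largest autocorrelation is r_3 = 0.60, with weaker echoes at lags 6 (0.35) and 9 (0.19); the remaining lags stay at or below 0.03.
The dominant spike at lag 3 indicates a seasonal period of 3.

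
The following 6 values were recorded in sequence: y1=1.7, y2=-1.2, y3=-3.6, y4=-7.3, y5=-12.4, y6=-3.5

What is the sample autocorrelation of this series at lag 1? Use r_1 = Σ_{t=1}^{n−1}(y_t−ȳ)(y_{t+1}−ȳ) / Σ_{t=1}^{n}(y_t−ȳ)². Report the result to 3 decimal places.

Mean ȳ = (1.7 − 1.2 − 3.6 − 7.3 − 12.4 − 3.5)/6 = -4.3833
Σ(y_t−ȳ)(y_{t+1}−ȳ) = (19.3653) + (2.4936) + (-2.2847) + (23.3819) + (-7.0814) = 35.8747
Denominator Σ(y_t−ȳ)² = 121.3083
r_1 = 35.8747 / 121.3083 = 0.296

0.296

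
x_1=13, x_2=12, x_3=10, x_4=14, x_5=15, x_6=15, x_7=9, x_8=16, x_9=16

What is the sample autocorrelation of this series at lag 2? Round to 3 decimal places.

-0.357

Mean x̄ = (13 + 12 + 10 + 14 + 15 + 15 + 9 + 16 + 16)/9 = 13.3333
Numerator Σ_{t=1}^{7}(x_t−x̄)(x_{t+2}−x̄) = -18.5556
Denominator Σ(x_t−x̄)² = 52.0000
r_2 = -18.5556 / 52.0000 = -0.357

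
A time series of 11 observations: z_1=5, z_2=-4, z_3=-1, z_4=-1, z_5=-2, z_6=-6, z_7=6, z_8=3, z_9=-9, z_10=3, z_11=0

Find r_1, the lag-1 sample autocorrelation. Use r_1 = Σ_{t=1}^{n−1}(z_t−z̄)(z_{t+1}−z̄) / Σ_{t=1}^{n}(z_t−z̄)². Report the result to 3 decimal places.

-0.369

Mean z̄ = (5 − 4 − 1 − 1 − 2 − 6 + 6 + 3 − 9 + 3 + 0)/11 = -0.5455
Numerator Σ_{t=1}^{10}(z_t−z̄)(z_{t+1}−z̄) = -79.2975
Denominator Σ(z_t−z̄)² = 214.7273
r_1 = -79.2975 / 214.7273 = -0.369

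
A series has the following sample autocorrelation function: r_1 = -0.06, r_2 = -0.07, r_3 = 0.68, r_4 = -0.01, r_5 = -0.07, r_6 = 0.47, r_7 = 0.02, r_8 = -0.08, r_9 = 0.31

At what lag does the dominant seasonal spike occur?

3

The largest autocorrelation is r_3 = 0.68, with weaker echoes at lags 6 (0.47) and 9 (0.31); the remaining lags stay at or below 0.02.
The dominant spike at lag 3 indicates a seasonal period of 3.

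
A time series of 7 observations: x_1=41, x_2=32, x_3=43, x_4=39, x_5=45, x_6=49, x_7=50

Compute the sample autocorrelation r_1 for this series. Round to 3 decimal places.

Mean x̄ = (41 + 32 + 43 + 39 + 45 + 49 + 50)/7 = 42.7143
Σ(x_t−x̄)(x_{t+1}−x̄) = (18.3673) + (-3.0612) + (-1.0612) + (-8.4898) + (14.3673) + (45.7959) = 65.9184
Denominator Σ(x_t−x̄)² = 229.4286
r_1 = 65.9184 / 229.4286 = 0.287

0.287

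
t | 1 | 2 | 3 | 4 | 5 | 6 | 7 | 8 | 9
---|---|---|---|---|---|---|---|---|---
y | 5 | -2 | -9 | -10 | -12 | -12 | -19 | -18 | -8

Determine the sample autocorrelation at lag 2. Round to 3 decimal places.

0.079

Mean ȳ = (5 − 2 − 9 − 10 − 12 − 12 − 19 − 18 − 8)/9 = -9.4444
Σ(y_t−ȳ)(y_{t+2}−ȳ) = (6.4198) + (-4.1358) + (-1.1358) + (1.4198) + (24.4198) + (21.8642) + (-13.8025) = 35.0494
Denominator Σ(y_t−ȳ)² = 444.2222
r_2 = 35.0494 / 444.2222 = 0.079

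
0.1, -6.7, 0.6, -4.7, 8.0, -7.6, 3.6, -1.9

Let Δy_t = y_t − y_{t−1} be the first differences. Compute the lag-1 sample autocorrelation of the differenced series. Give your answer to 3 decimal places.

First differences Δy: -6.8, 7.3, -5.3, 12.7, -15.6, 11.2, -5.5
Mean of differences = -0.2857
Numerator Σ(Δy_t−Δȳ)(Δy_{t+1}−Δȳ) = -587.2188
Denominator Σ(Δy_t−Δȳ)² = 687.3886
r_1(Δy) = -587.2188 / 687.3886 = -0.854

-0.854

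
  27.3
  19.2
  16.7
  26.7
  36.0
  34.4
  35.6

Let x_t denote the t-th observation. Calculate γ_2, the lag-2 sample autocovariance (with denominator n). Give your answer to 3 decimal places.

Mean x̄ = (27.3 + 19.2 + 16.7 + 26.7 + 36.0 + 34.4 + 35.6)/7 = 27.9857
Deviations: -0.6857, -8.7857, -11.2857, -1.2857, 8.0143, 6.4143, 7.6143
Σ_{t=1}^{5}(x_t−x̄)(x_{t+2}−x̄) = -18.6361
γ_2 = -18.6361 / 7 = -2.662

-2.662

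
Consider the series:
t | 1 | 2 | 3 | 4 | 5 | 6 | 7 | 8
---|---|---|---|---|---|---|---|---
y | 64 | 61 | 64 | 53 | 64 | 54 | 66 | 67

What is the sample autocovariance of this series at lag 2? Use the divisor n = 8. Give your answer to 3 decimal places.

6.480

Mean ȳ = (64 + 61 + 64 + 53 + 64 + 54 + 66 + 67)/8 = 61.6250
Deviations: 2.3750, -0.6250, 2.3750, -8.6250, 2.3750, -7.6250, 4.3750, 5.3750
Σ_{t=1}^{6}(y_t−ȳ)(y_{t+2}−ȳ) = 51.8438
γ_2 = 51.8438 / 8 = 6.480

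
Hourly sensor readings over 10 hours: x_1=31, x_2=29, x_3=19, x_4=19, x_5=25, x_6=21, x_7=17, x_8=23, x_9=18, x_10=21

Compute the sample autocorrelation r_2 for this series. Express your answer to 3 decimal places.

Mean x̄ = (31 + 29 + 19 + 19 + 25 + 21 + 17 + 23 + 18 + 21)/10 = 22.3000
Numerator Σ_{t=1}^{8}(x_t−x̄)(x_{t+2}−x̄) = -48.7800
Denominator Σ(x_t−x̄)² = 200.1000
r_2 = -48.7800 / 200.1000 = -0.244

-0.244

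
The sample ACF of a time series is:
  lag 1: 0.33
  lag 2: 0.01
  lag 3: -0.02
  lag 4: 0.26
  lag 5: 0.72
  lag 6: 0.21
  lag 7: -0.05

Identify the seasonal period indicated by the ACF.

5

The largest autocorrelation is r_5 = 0.72; the remaining lags stay at or below 0.33. The elevated value at lag 1 (0.33), dropping to 0.01 at lag 2, reflects decaying short-term dependence rather than seasonality.
The dominant spike at lag 5 indicates a seasonal period of 5.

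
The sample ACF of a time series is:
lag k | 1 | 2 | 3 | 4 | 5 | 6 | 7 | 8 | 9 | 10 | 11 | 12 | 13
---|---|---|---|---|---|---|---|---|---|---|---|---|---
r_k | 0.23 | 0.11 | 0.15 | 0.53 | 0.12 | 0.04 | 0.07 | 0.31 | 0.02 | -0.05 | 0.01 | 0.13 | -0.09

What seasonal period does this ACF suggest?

The largest autocorrelation is r_4 = 0.53, with a weaker echo at lag 8 (0.31); the remaining lags stay at or below 0.23. The elevated value at lag 1 (0.23), dropping to 0.11 at lag 2, reflects decaying short-term dependence rather than seasonality.
The dominant spike at lag 4 indicates a seasonal period of 4.

4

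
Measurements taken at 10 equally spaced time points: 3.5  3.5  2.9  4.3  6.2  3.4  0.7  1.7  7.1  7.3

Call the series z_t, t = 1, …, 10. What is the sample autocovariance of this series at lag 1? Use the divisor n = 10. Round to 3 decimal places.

1.261

Mean z̄ = (3.5 + 3.5 + 2.9 + 4.3 + 6.2 + 3.4 + 0.7 + 1.7 + 7.1 + 7.3)/10 = 4.0600
Σ_{t=1}^{9}(z_t−z̄)(z_{t+1}−z̄) = 12.6084
γ_1 = 12.6084 / 10 = 1.261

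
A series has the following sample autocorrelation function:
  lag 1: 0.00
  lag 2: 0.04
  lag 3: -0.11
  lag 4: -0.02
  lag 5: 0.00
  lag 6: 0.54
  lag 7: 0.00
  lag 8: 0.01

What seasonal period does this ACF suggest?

6

The largest autocorrelation is r_6 = 0.54; the remaining lags stay at or below 0.04.
The dominant spike at lag 6 indicates a seasonal period of 6.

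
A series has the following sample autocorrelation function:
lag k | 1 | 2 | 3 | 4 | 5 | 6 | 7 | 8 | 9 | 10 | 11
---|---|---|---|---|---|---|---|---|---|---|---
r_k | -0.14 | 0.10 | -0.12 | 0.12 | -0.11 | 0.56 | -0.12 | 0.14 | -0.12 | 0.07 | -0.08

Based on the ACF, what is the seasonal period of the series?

6

The largest autocorrelation is r_6 = 0.56; the remaining lags stay at or below 0.14.
The dominant spike at lag 6 indicates a seasonal period of 6.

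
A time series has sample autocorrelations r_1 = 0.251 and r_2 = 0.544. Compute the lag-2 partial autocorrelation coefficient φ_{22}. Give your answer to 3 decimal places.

φ_{22} = (r_2 − r_1²) / (1 − r_1²)
r_1² = (0.251)² = 0.063001
Numerator = 0.544 − 0.0630 = 0.4810; denominator = 1 − 0.0630 = 0.9370
φ_{22} = 0.4810 / 0.9370 = 0.513

0.513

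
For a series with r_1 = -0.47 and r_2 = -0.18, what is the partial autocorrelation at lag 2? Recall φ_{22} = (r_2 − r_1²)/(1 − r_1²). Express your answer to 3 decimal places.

-0.515

φ_{22} = (r_2 − r_1²) / (1 − r_1²)
r_1² = (-0.47)² = 0.2209
Numerator = -0.18 − 0.2209 = -0.4009; denominator = 1 − 0.2209 = 0.7791
φ_{22} = -0.4009 / 0.7791 = -0.515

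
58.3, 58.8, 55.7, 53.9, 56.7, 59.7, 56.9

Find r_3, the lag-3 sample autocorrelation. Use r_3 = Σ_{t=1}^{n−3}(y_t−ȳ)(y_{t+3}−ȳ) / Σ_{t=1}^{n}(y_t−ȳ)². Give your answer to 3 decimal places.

-0.315

Mean ȳ = (58.3 + 58.8 + 55.7 + 53.9 + 56.7 + 59.7 + 56.9)/7 = 57.1429
Deviations from mean: 1.1571, 1.6571, -1.4429, -3.2429, -0.4429, 2.5571, -0.2429
Numerator Σ_{t=1}^{4}(y_t−ȳ)(y_{t+3}−ȳ) = -7.3884
Denominator Σ(y_t−ȳ)² = 23.4771
r_3 = -7.3884 / 23.4771 = -0.315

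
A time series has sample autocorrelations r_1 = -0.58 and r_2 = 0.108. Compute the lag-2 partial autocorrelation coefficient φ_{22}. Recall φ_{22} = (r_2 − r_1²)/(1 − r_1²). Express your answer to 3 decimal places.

-0.344

φ_{22} = (r_2 − r_1²) / (1 − r_1²)
r_1² = (-0.58)² = 0.3364
Numerator = 0.108 − 0.3364 = -0.2284; denominator = 1 − 0.3364 = 0.6636
φ_{22} = -0.2284 / 0.6636 = -0.344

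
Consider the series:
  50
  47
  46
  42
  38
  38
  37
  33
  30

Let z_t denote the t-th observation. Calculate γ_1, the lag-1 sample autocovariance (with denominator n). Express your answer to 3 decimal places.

Mean z̄ = (50 + 47 + 46 + 42 + 38 + 38 + 37 + 33 + 30)/9 = 40.1111
Σ_{t=1}^{8}(z_t−z̄)(z_{t+1}−z̄) = 220.8765
γ_1 = 220.8765 / 9 = 24.542

24.542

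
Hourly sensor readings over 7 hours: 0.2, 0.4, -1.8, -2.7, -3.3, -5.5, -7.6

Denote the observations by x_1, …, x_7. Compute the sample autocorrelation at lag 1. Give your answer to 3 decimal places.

Mean x̄ = (0.2 + 0.4 − 1.8 − 2.7 − 3.3 − 5.5 − 7.6)/7 = -2.9000
Numerator Σ_{t=1}^{6}(x_t−x̄)(x_{t+1}−x̄) = 27.2600
Denominator Σ(x_t−x̄)² = 50.7600
r_1 = 27.2600 / 50.7600 = 0.537

0.537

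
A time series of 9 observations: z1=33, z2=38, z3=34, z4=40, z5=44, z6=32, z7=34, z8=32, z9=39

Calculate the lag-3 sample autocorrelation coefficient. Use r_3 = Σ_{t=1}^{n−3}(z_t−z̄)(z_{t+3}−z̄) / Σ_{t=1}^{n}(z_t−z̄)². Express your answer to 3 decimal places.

-0.296

Mean z̄ = (33 + 38 + 34 + 40 + 44 + 32 + 34 + 32 + 39)/9 = 36.2222
Σ(z_t−z̄)(z_{t+3}−z̄) = (-12.1728) + (13.8272) + (9.3827) + (-8.3951) + (-32.8395) + (-11.7284) = -41.9259
Denominator Σ(z_t−z̄)² = 141.5556
r_3 = -41.9259 / 141.5556 = -0.296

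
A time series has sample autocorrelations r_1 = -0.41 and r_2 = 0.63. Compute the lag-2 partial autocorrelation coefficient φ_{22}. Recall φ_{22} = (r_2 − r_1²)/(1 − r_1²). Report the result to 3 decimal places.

0.555

φ_{22} = (r_2 − r_1²) / (1 − r_1²)
r_1² = (-0.41)² = 0.1681
Numerator = 0.63 − 0.1681 = 0.4619; denominator = 1 − 0.1681 = 0.8319
φ_{22} = 0.4619 / 0.8319 = 0.555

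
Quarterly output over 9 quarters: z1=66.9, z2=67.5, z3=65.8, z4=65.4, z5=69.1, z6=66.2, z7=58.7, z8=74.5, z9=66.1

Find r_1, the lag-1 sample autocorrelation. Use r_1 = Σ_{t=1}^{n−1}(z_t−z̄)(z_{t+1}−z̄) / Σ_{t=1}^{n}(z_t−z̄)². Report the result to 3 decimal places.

-0.497

Mean z̄ = (66.9 + 67.5 + 65.8 + 65.4 + 69.1 + 66.2 + 58.7 + 74.5 + 66.1)/9 = 66.6889
Numerator Σ_{t=1}^{8}(z_t−z̄)(z_{t+1}−z̄) = -66.7868
Denominator Σ(z_t−z̄)² = 134.3889
r_1 = -66.7868 / 134.3889 = -0.497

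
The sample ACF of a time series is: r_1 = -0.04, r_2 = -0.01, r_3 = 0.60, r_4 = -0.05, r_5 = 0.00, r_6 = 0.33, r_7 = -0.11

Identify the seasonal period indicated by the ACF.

3

The largest autocorrelation is r_3 = 0.60, with a weaker echo at lag 6 (0.33); the remaining lags stay at or below 0.00.
The dominant spike at lag 3 indicates a seasonal period of 3.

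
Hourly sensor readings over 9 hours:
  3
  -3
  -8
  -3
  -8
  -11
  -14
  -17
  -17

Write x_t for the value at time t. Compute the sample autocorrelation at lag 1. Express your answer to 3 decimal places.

0.541

Mean x̄ = (3 − 3 − 8 − 3 − 8 − 11 − 14 − 17 − 17)/9 = -8.6667
Numerator Σ_{t=1}^{8}(x_t−x̄)(x_{t+1}−x̄) = 202.2222
Denominator Σ(x_t−x̄)² = 374.0000
r_1 = 202.2222 / 374.0000 = 0.541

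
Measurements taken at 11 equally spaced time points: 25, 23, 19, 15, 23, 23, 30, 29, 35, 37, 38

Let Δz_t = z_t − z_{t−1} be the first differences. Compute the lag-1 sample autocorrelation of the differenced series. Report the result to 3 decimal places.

First differences Δz: -2, -4, -4, 8, 0, 7, -1, 6, 2, 1
Mean of differences = 1.3000
Numerator Σ(Δz_t−Δz̄)(Δz_{t+1}−Δz̄) = -26.8900
Denominator Σ(Δz_t−Δz̄)² = 174.1000
r_1(Δz) = -26.8900 / 174.1000 = -0.154

-0.154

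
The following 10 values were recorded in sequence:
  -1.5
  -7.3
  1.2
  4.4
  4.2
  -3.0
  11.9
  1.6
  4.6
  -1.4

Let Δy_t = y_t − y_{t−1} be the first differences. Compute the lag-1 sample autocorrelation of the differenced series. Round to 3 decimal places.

-0.612

First differences Δy: -5.8, 8.5, 3.2, -0.2, -7.2, 14.9, -10.3, 3.0, -6.0
Mean of differences = 0.0111
Numerator Σ(Δy_t−Δȳ)(Δy_{t+1}−Δȳ) = -331.0823
Denominator Σ(Δy_t−Δȳ)² = 541.1089
r_1(Δy) = -331.0823 / 541.1089 = -0.612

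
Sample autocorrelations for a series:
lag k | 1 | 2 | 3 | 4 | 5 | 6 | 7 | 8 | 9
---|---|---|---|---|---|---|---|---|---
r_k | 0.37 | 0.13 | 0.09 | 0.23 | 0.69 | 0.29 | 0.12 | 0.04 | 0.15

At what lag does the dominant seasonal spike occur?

5

The largest autocorrelation is r_5 = 0.69; the remaining lags stay at or below 0.37. The elevated value at lag 1 (0.37), dropping to 0.13 at lag 2, reflects decaying short-term dependence rather than seasonality.
The dominant spike at lag 5 indicates a seasonal period of 5.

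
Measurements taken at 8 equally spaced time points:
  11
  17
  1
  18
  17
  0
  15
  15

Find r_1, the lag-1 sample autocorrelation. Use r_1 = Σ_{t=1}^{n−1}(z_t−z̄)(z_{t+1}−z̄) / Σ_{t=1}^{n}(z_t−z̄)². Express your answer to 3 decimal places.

Mean z̄ = (11 + 17 + 1 + 18 + 17 + 0 + 15 + 15)/8 = 11.7500
Deviations from mean: -0.7500, 5.2500, -10.7500, 6.2500, 5.2500, -11.7500, 3.2500, 3.2500
Σ(z_t−z̄)(z_{t+1}−z̄) = (-3.9375) + (-56.4375) + (-67.1875) + (32.8125) + (-61.6875) + (-38.1875) + (10.5625) = -184.0625
Denominator Σ(z_t−z̄)² = 369.5000
r_1 = -184.0625 / 369.5000 = -0.498

-0.498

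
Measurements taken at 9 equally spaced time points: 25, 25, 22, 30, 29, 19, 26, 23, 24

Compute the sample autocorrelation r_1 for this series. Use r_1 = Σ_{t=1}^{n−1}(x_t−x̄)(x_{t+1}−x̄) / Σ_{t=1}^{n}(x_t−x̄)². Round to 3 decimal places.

-0.276

Mean x̄ = (25 + 25 + 22 + 30 + 29 + 19 + 26 + 23 + 24)/9 = 24.7778
Numerator Σ_{t=1}^{8}(x_t−x̄)(x_{t+1}−x̄) = -25.2716
Denominator Σ(x_t−x̄)² = 91.5556
r_1 = -25.2716 / 91.5556 = -0.276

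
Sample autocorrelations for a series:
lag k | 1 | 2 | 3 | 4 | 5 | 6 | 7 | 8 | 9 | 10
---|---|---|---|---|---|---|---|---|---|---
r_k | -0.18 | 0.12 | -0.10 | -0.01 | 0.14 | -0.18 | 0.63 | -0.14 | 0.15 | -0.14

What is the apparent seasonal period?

The largest autocorrelation is r_7 = 0.63; the remaining lags stay at or below 0.15.
The dominant spike at lag 7 indicates a seasonal period of 7.

7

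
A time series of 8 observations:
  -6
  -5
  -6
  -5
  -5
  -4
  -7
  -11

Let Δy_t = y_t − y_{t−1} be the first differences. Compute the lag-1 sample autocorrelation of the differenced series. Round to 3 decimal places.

0.199

First differences Δy: 1, -1, 1, 0, 1, -3, -4
Mean of differences = -0.7143
Numerator Σ(Δy_t−Δȳ)(Δy_{t+1}−Δȳ) = 5.0612
Denominator Σ(Δy_t−Δȳ)² = 25.4286
r_1(Δy) = 5.0612 / 25.4286 = 0.199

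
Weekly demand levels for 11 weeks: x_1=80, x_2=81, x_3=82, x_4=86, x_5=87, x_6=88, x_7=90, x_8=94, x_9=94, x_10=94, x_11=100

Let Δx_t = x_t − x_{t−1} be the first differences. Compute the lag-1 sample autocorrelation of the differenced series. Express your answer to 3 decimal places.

First differences Δx: 1, 1, 4, 1, 1, 2, 4, 0, 0, 6
Mean of differences = 2.0000
Numerator Σ(Δx_t−Δx̄)(Δx_{t+1}−Δx̄) = -10.0000
Denominator Σ(Δx_t−Δx̄)² = 36.0000
r_1(Δx) = -10.0000 / 36.0000 = -0.278

-0.278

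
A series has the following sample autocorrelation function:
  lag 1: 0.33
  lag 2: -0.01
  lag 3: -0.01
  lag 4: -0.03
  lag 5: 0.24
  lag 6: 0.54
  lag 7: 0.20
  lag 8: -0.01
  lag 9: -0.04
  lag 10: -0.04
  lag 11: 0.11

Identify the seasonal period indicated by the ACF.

The largest autocorrelation is r_6 = 0.54; the remaining lags stay at or below 0.33.
The dominant spike at lag 6 indicates a seasonal period of 6.

6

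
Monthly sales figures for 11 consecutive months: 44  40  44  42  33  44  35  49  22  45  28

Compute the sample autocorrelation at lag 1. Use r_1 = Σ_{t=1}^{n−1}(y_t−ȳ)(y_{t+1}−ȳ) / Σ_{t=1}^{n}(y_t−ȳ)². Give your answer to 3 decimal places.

-0.616

Mean ȳ = (44 + 40 + 44 + 42 + 33 + 44 + 35 + 49 + 22 + 45 + 28)/11 = 38.7273
Numerator Σ_{t=1}^{10}(y_t−ȳ)(y_{t+1}−ȳ) = -420.2562
Denominator Σ(y_t−ȳ)² = 682.1818
r_1 = -420.2562 / 682.1818 = -0.616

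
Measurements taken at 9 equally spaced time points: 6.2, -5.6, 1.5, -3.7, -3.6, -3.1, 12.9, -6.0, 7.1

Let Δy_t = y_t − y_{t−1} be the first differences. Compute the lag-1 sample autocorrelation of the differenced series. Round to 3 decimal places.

First differences Δy: -11.8, 7.1, -5.2, 0.1, 0.5, 16.0, -18.9, 13.1
Mean of differences = 0.1125
Numerator Σ(Δy_t−Δȳ)(Δy_{t+1}−Δȳ) = -663.1277
Denominator Σ(Δy_t−Δȳ)² = 1001.6688
r_1(Δy) = -663.1277 / 1001.6688 = -0.662

-0.662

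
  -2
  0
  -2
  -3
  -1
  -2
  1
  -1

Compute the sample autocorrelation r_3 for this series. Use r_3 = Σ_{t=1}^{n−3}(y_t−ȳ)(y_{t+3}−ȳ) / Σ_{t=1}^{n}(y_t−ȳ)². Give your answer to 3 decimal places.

Mean ȳ = (-2 + 0 − 2 − 3 − 1 − 2 + 1 − 1)/8 = -1.2500
Deviations from mean: -0.7500, 1.2500, -0.7500, -1.7500, 0.2500, -0.7500, 2.2500, 0.2500
Σ(y_t−ȳ)(y_{t+3}−ȳ) = (1.3125) + (0.3125) + (0.5625) + (-3.9375) + (0.0625) = -1.6875
Denominator Σ(y_t−ȳ)² = 11.5000
r_3 = -1.6875 / 11.5000 = -0.147

-0.147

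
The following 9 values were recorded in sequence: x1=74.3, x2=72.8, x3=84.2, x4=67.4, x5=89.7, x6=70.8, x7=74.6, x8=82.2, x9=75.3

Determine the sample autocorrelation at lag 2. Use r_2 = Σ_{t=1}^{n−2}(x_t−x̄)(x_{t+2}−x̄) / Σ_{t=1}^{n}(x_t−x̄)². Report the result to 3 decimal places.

0.281

Mean x̄ = (74.3 + 72.8 + 84.2 + 67.4 + 89.7 + 70.8 + 74.6 + 82.2 + 75.3)/9 = 76.8111
Σ(x_t−x̄)(x_{t+2}−x̄) = (-18.5543) + (37.7490) + (95.2346) + (56.5712) + (-28.4988) + (-32.3932) + (3.3412) = 113.4498
Denominator Σ(x_t−x̄)² = 404.0289
r_2 = 113.4498 / 404.0289 = 0.281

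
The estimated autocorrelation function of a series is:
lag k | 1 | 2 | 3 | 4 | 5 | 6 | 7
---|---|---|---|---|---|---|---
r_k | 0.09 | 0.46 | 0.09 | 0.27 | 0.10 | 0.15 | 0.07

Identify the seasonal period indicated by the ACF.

2

The largest autocorrelation is r_2 = 0.46, with weaker echoes at lags 4 (0.27) and 6 (0.15); the remaining lags stay at or below 0.10.
The dominant spike at lag 2 indicates a seasonal period of 2.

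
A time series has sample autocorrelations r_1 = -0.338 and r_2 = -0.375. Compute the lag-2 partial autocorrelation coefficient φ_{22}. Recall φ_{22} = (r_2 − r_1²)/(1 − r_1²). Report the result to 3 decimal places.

-0.552

φ_{22} = (r_2 − r_1²) / (1 − r_1²)
r_1² = (-0.338)² = 0.114244
Numerator = -0.375 − 0.1142 = -0.4892; denominator = 1 − 0.1142 = 0.8858
φ_{22} = -0.4892 / 0.8858 = -0.552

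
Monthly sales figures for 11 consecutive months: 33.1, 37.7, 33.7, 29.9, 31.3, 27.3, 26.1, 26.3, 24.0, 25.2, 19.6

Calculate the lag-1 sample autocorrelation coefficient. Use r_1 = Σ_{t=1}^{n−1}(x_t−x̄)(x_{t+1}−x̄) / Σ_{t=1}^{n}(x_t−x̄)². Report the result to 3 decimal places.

0.604

Mean x̄ = (33.1 + 37.7 + 33.7 + 29.9 + 31.3 + 27.3 + 26.1 + 26.3 + 24.0 + 25.2 + 19.6)/11 = 28.5636
Numerator Σ_{t=1}^{10}(x_t−x̄)(x_{t+1}−x̄) = 159.9578
Denominator Σ(x_t−x̄)² = 264.9855
r_1 = 159.9578 / 264.9855 = 0.604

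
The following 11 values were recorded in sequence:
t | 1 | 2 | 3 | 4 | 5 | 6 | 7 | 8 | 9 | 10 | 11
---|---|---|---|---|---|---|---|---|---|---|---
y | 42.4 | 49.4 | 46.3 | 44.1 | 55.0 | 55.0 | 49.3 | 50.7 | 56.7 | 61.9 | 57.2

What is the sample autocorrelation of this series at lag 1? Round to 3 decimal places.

Mean ȳ = (42.4 + 49.4 + 46.3 + 44.1 + 55.0 + 55.0 + 49.3 + 50.7 + 56.7 + 61.9 + 57.2)/11 = 51.6364
Numerator Σ_{t=1}^{10}(y_t−ȳ)(y_{t+1}−ȳ) = 157.4332
Denominator Σ(y_t−ȳ)² = 366.4855
r_1 = 157.4332 / 366.4855 = 0.430

0.430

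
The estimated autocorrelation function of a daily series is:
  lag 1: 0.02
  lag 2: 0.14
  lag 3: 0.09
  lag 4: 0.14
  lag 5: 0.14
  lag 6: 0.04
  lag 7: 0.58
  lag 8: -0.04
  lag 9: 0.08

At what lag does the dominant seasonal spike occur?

7

The largest autocorrelation is r_7 = 0.58; the remaining lags stay at or below 0.14.
The dominant spike at lag 7 indicates a seasonal period of 7.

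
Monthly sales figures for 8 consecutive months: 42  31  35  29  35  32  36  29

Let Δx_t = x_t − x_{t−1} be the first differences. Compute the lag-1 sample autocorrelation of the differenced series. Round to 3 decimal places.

-0.603

First differences Δx: -11, 4, -6, 6, -3, 4, -7
Mean of differences = -1.8571
Numerator Σ(Δx_t−Δx̄)(Δx_{t+1}−Δx̄) = -156.1633
Denominator Σ(Δx_t−Δx̄)² = 258.8571
r_1(Δx) = -156.1633 / 258.8571 = -0.603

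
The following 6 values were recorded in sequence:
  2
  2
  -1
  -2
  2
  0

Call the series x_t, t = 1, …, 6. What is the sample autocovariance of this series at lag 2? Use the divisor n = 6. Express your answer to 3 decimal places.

Mean x̄ = (2 + 2 − 1 − 2 + 2 + 0)/6 = 0.5000
Deviations: 1.5000, 1.5000, -1.5000, -2.5000, 1.5000, -0.5000
Σ_{t=1}^{4}(x_t−x̄)(x_{t+2}−x̄) = -7.0000
γ_2 = -7.0000 / 6 = -1.167

-1.167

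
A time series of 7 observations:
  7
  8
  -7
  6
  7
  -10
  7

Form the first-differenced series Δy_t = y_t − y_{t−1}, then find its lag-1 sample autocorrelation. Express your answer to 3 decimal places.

-0.516

First differences Δy: 1, -15, 13, 1, -17, 17
Mean of differences = 0.0000
Numerator Σ(Δy_t−Δȳ)(Δy_{t+1}−Δȳ) = -503.0000
Denominator Σ(Δy_t−Δȳ)² = 974.0000
r_1(Δy) = -503.0000 / 974.0000 = -0.516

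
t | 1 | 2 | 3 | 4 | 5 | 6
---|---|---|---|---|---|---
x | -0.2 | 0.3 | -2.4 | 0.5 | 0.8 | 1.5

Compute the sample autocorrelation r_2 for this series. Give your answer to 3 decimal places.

Mean x̄ = (-0.2 + 0.3 − 2.4 + 0.5 + 0.8 + 1.5)/6 = 0.0833
Deviations from mean: -0.2833, 0.2167, -2.4833, 0.4167, 0.7167, 1.4167
Numerator Σ_{t=1}^{4}(x_t−x̄)(x_{t+2}−x̄) = -0.3956
Denominator Σ(x_t−x̄)² = 8.9883
r_2 = -0.3956 / 8.9883 = -0.044

-0.044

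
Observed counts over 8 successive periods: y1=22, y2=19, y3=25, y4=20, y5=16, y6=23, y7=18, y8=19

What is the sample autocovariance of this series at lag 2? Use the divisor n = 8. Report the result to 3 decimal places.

Mean ȳ = (22 + 19 + 25 + 20 + 16 + 23 + 18 + 19)/8 = 20.2500
Deviations: 1.7500, -1.2500, 4.7500, -0.2500, -4.2500, 2.7500, -2.2500, -1.2500
Σ_{t=1}^{6}(y_t−ȳ)(y_{t+2}−ȳ) = -6.1250
γ_2 = -6.1250 / 8 = -0.766

-0.766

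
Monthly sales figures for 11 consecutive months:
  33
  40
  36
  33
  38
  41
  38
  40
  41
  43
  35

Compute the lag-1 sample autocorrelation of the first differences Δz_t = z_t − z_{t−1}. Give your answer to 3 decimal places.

First differences Δz: 7, -4, -3, 5, 3, -3, 2, 1, 2, -8
Mean of differences = 0.2000
Numerator Σ(Δz_t−Δz̄)(Δz_{t+1}−Δz̄) = -43.6400
Denominator Σ(Δz_t−Δz̄)² = 189.6000
r_1(Δz) = -43.6400 / 189.6000 = -0.230

-0.230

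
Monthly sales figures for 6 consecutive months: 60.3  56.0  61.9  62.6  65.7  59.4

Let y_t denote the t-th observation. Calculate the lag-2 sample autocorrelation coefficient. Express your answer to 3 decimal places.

-0.129

Mean ȳ = (60.3 + 56.0 + 61.9 + 62.6 + 65.7 + 59.4)/6 = 60.9833
Deviations from mean: -0.6833, -4.9833, 0.9167, 1.6167, 4.7167, -1.5833
Numerator Σ_{t=1}^{4}(y_t−ȳ)(y_{t+2}−ȳ) = -6.9189
Denominator Σ(y_t−ȳ)² = 53.5083
r_2 = -6.9189 / 53.5083 = -0.129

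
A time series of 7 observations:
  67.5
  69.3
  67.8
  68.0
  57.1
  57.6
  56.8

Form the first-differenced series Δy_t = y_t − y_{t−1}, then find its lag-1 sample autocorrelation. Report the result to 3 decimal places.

-0.330

First differences Δy: 1.8, -1.5, 0.2, -10.9, 0.5, -0.8
Mean of differences = -1.7833
Numerator Σ(Δy_t−Δȳ)(Δy_{t+1}−Δȳ) = -35.0753
Denominator Σ(Δy_t−Δȳ)² = 106.1483
r_1(Δy) = -35.0753 / 106.1483 = -0.330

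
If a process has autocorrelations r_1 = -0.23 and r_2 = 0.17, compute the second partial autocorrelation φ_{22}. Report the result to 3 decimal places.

0.124

φ_{22} = (r_2 − r_1²) / (1 − r_1²)
r_1² = (-0.23)² = 0.0529
Numerator = 0.17 − 0.0529 = 0.1171; denominator = 1 − 0.0529 = 0.9471
φ_{22} = 0.1171 / 0.9471 = 0.124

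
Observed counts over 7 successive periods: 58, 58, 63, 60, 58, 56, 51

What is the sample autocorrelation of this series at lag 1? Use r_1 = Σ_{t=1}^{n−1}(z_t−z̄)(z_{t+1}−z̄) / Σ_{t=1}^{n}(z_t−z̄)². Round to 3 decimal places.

Mean z̄ = (58 + 58 + 63 + 60 + 58 + 56 + 51)/7 = 57.7143
Deviations from mean: 0.2857, 0.2857, 5.2857, 2.2857, 0.2857, -1.7143, -6.7143
Σ(z_t−z̄)(z_{t+1}−z̄) = (0.0816) + (1.5102) + (12.0816) + (0.6531) + (-0.4898) + (11.5102) = 25.3469
Denominator Σ(z_t−z̄)² = 81.4286
r_1 = 25.3469 / 81.4286 = 0.311

0.311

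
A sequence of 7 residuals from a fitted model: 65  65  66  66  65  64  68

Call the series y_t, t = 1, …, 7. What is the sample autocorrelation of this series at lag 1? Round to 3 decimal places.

-0.298

Mean ȳ = (65 + 65 + 66 + 66 + 65 + 64 + 68)/7 = 65.5714
Deviations from mean: -0.5714, -0.5714, 0.4286, 0.4286, -0.5714, -1.5714, 2.4286
Σ(y_t−ȳ)(y_{t+1}−ȳ) = (0.3265) + (-0.2449) + (0.1837) + (-0.2449) + (0.8980) + (-3.8163) = -2.8980
Denominator Σ(y_t−ȳ)² = 9.7143
r_1 = -2.8980 / 9.7143 = -0.298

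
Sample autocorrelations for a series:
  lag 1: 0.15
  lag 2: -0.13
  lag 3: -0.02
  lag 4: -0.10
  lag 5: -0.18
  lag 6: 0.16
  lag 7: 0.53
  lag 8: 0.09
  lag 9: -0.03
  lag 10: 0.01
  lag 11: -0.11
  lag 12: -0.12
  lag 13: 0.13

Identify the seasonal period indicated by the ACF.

The largest autocorrelation is r_7 = 0.53; the remaining lags stay at or below 0.16.
The dominant spike at lag 7 indicates a seasonal period of 7.

7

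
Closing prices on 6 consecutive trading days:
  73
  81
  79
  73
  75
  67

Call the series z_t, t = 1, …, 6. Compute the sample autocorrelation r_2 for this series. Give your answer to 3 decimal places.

-0.029

Mean z̄ = (73 + 81 + 79 + 73 + 75 + 67)/6 = 74.6667
Deviations from mean: -1.6667, 6.3333, 4.3333, -1.6667, 0.3333, -7.6667
Σ(z_t−z̄)(z_{t+2}−z̄) = (-7.2222) + (-10.5556) + (1.4444) + (12.7778) = -3.5556
Denominator Σ(z_t−z̄)² = 123.3333
r_2 = -3.5556 / 123.3333 = -0.029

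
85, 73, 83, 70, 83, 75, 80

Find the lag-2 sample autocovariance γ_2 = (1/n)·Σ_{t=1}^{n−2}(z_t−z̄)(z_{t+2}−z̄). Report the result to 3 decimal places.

18.968

Mean z̄ = (85 + 73 + 83 + 70 + 83 + 75 + 80)/7 = 78.4286
Deviations: 6.5714, -5.4286, 4.5714, -8.4286, 4.5714, -3.4286, 1.5714
Σ_{t=1}^{5}(z_t−z̄)(z_{t+2}−z̄) = 132.7755
γ_2 = 132.7755 / 7 = 18.968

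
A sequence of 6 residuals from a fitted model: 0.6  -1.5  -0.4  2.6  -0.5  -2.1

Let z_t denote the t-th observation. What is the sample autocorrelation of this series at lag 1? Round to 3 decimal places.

Mean z̄ = (0.6 − 1.5 − 0.4 + 2.6 − 0.5 − 2.1)/6 = -0.2167
Deviations from mean: 0.8167, -1.2833, -0.1833, 2.8167, -0.2833, -1.8833
Numerator Σ_{t=1}^{5}(z_t−z̄)(z_{t+1}−z̄) = -1.5936
Denominator Σ(z_t−z̄)² = 13.9083
r_1 = -1.5936 / 13.9083 = -0.115

-0.115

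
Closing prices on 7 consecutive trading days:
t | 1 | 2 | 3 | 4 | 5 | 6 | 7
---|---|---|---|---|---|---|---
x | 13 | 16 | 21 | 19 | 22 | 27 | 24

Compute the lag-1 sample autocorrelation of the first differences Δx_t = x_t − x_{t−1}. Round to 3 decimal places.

First differences Δx: 3, 5, -2, 3, 5, -3
Mean of differences = 1.8333
Numerator Σ(Δx_t−Δx̄)(Δx_{t+1}−Δx̄) = -24.5278
Denominator Σ(Δx_t−Δx̄)² = 60.8333
r_1(Δx) = -24.5278 / 60.8333 = -0.403

-0.403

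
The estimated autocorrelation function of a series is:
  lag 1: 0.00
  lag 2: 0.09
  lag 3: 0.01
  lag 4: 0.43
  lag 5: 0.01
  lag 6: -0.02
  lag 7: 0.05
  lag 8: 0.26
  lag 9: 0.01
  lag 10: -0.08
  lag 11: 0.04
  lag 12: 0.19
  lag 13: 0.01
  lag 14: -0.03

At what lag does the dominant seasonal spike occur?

The largest autocorrelation is r_4 = 0.43, with weaker echoes at lags 8 (0.26) and 12 (0.19); the remaining lags stay at or below 0.09.
The dominant spike at lag 4 indicates a seasonal period of 4.

4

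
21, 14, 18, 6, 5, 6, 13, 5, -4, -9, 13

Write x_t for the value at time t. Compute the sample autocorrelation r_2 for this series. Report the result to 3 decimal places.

0.017

Mean x̄ = (21 + 14 + 18 + 6 + 5 + 6 + 13 + 5 − 4 − 9 + 13)/11 = 8.0000
Numerator Σ_{t=1}^{9}(x_t−x̄)(x_{t+2}−x̄) = 14.0000
Denominator Σ(x_t−x̄)² = 814.0000
r_2 = 14.0000 / 814.0000 = 0.017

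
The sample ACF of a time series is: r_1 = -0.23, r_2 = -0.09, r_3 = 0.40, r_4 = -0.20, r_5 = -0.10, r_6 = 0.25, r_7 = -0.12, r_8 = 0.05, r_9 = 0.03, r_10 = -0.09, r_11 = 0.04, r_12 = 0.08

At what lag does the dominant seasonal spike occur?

3

The largest autocorrelation is r_3 = 0.40, with a weaker echo at lag 6 (0.25); the remaining lags stay at or below 0.08.
The dominant spike at lag 3 indicates a seasonal period of 3.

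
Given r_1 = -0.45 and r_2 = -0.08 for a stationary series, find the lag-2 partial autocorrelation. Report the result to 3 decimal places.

-0.354

φ_{22} = (r_2 − r_1²) / (1 − r_1²)
r_1² = (-0.45)² = 0.2025
Numerator = -0.08 − 0.2025 = -0.2825; denominator = 1 − 0.2025 = 0.7975
φ_{22} = -0.2825 / 0.7975 = -0.354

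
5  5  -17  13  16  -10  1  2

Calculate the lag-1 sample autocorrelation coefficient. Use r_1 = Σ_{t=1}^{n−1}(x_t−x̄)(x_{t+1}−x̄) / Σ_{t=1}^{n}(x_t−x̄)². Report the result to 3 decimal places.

-0.309

Mean x̄ = (5 + 5 − 17 + 13 + 16 − 10 + 1 + 2)/8 = 1.8750
Deviations from mean: 3.1250, 3.1250, -18.8750, 11.1250, 14.1250, -11.8750, -0.8750, 0.1250
Numerator Σ_{t=1}^{7}(x_t−x̄)(x_{t+1}−x̄) = -259.5156
Denominator Σ(x_t−x̄)² = 840.8750
r_1 = -259.5156 / 840.8750 = -0.309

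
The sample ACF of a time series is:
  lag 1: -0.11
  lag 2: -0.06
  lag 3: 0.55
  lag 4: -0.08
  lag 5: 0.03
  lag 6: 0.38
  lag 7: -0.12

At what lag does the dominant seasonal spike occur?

The largest autocorrelation is r_3 = 0.55, with a weaker echo at lag 6 (0.38); the remaining lags stay at or below 0.03.
The dominant spike at lag 3 indicates a seasonal period of 3.

3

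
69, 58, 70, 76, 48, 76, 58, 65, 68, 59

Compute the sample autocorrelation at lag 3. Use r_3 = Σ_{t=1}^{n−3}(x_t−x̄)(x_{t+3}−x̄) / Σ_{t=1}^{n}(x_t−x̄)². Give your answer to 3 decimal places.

0.301

Mean x̄ = (69 + 58 + 70 + 76 + 48 + 76 + 58 + 65 + 68 + 59)/10 = 64.7000
Numerator Σ_{t=1}^{7}(x_t−x̄)(x_{t+3}−x̄) = 215.1300
Denominator Σ(x_t−x̄)² = 714.1000
r_3 = 215.1300 / 714.1000 = 0.301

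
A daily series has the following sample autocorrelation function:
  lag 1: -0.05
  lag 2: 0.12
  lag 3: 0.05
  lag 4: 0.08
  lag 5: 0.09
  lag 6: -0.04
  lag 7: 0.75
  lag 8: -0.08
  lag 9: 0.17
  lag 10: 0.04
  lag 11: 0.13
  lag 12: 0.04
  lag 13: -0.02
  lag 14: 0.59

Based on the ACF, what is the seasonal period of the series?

The largest autocorrelation is r_7 = 0.75, with a weaker echo at lag 14 (0.59); the remaining lags stay at or below 0.17.
The dominant spike at lag 7 indicates a seasonal period of 7.

7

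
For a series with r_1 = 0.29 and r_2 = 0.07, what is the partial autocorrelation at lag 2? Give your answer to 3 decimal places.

φ_{22} = (r_2 − r_1²) / (1 − r_1²)
r_1² = (0.29)² = 0.0841
Numerator = 0.07 − 0.0841 = -0.0141; denominator = 1 − 0.0841 = 0.9159
φ_{22} = -0.0141 / 0.9159 = -0.015

-0.015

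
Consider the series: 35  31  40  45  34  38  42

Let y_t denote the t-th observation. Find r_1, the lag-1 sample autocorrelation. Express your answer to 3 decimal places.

-0.051

Mean ȳ = (35 + 31 + 40 + 45 + 34 + 38 + 42)/7 = 37.8571
Deviations from mean: -2.8571, -6.8571, 2.1429, 7.1429, -3.8571, 0.1429, 4.1429
Numerator Σ_{t=1}^{6}(y_t−ȳ)(y_{t+1}−ȳ) = -7.3061
Denominator Σ(y_t−ȳ)² = 142.8571
r_1 = -7.3061 / 142.8571 = -0.051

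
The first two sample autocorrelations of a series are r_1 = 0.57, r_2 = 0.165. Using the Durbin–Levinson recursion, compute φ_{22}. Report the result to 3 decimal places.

φ_{22} = (r_2 − r_1²) / (1 − r_1²)
r_1² = (0.57)² = 0.3249
Numerator = 0.165 − 0.3249 = -0.1599; denominator = 1 − 0.3249 = 0.6751
φ_{22} = -0.1599 / 0.6751 = -0.237

-0.237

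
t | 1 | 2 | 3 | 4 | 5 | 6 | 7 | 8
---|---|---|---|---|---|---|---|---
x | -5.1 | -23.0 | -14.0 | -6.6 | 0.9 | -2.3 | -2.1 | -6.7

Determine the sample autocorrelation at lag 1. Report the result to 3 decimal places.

Mean x̄ = (-5.1 − 23.0 − 14.0 − 6.6 + 0.9 − 2.3 − 2.1 − 6.7)/8 = -7.3625
Deviations from mean: 2.2625, -15.6375, -6.6375, 0.7625, 8.2625, 5.0625, 5.2625, 0.6625
Σ(x_t−x̄)(x_{t+1}−x̄) = (-35.3798) + (103.7939) + (-5.0611) + (6.3002) + (41.8289) + (26.6414) + (3.4864) = 141.6098
Denominator Σ(x_t−x̄)² = 416.3188
r_1 = 141.6098 / 416.3188 = 0.340

0.340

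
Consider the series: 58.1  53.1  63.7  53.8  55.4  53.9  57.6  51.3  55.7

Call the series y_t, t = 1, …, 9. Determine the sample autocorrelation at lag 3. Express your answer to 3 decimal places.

Mean ȳ = (58.1 + 53.1 + 63.7 + 53.8 + 55.4 + 53.9 + 57.6 + 51.3 + 55.7)/9 = 55.8444
Numerator Σ_{t=1}^{6}(y_t−ȳ)(y_{t+3}−ȳ) = -19.9548
Denominator Σ(y_t−ȳ)² = 106.2422
r_3 = -19.9548 / 106.2422 = -0.188

-0.188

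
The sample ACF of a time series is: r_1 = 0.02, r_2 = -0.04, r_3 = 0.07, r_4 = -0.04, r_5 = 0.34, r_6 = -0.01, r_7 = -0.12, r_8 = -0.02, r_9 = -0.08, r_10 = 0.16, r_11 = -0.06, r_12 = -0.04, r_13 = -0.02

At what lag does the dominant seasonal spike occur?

5

The largest autocorrelation is r_5 = 0.34, with a weaker echo at lag 10 (0.16); the remaining lags stay at or below 0.07.
The dominant spike at lag 5 indicates a seasonal period of 5.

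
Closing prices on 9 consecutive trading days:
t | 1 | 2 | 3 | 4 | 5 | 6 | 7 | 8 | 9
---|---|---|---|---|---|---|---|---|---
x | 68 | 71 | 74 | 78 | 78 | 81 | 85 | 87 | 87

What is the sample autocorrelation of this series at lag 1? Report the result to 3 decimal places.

0.675

Mean x̄ = (68 + 71 + 74 + 78 + 78 + 81 + 85 + 87 + 87)/9 = 78.7778
Numerator Σ_{t=1}^{8}(x_t−x̄)(x_{t+1}−x̄) = 256.1728
Denominator Σ(x_t−x̄)² = 379.5556
r_1 = 256.1728 / 379.5556 = 0.675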